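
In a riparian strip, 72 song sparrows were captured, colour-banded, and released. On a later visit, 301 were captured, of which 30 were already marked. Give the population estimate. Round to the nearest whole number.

N ≈ 722

N = (72 × 301) / 30 = 21672 / 30 ≈ 722.4 → 722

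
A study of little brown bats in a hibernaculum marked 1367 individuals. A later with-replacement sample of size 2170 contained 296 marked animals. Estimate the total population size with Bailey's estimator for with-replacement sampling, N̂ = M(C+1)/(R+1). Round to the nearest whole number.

N̂ = 1367·(2170+1)/(296+1) = 1367·2171/297 = 2967757/297 ≈ 9992.4 → 9992

N ≈ 9992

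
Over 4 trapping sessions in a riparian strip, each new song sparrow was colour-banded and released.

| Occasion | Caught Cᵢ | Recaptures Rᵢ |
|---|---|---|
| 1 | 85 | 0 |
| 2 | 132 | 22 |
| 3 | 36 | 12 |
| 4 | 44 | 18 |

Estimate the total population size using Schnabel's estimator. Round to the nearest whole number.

N ≈ 536

Marked at large before each occasion: Mᵢ = Σⱼ<ᵢ (Cⱼ − Rⱼ) → M1=0, M2=85, M3=195, M4=219
Σ MᵢCᵢ = 0·85 + 85·132 + 195·36 + 219·44 = 0 + 11220 + 7020 + 9636 = 27876
Σ Rᵢ = 0 + 22 + 12 + 18 = 52
N̂ = 27876 / 52 ≈ 536.1 → 536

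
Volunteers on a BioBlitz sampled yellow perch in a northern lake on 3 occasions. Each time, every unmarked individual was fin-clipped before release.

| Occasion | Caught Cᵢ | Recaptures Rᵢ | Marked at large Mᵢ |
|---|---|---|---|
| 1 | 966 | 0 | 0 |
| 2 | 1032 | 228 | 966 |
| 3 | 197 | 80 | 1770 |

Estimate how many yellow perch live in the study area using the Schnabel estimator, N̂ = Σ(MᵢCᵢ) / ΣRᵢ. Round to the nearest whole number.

N ≈ 4369

Σ MᵢCᵢ = 0·966 + 966·1032 + 1770·197 = 0 + 996912 + 348690 = 1345602
Σ Rᵢ = 0 + 228 + 80 = 308
N̂ = 1345602 / 308 ≈ 4368.8 → 4369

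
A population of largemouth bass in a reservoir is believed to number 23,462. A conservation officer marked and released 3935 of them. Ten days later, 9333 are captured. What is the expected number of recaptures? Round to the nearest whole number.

The marked fraction of the population is 3935/23462, so in a sample of 9333 expect C·(M/N) marked.
E[R] = 3935 × 9333 / 23462 = 36725355 / 23462 ≈ 1565.3 → 1565

expected recaptures ≈ 1565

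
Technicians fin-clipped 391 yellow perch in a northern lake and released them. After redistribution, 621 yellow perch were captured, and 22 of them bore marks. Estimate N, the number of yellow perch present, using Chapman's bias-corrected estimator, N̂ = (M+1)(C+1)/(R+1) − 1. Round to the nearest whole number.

N ≈ 10,600

N̂ = (391+1)(621+1)/(22+1) − 1 = 392·622/23 − 1
= 243824/23 − 1 ≈ 10601.0 − 1 ≈ 10600.0 → 10600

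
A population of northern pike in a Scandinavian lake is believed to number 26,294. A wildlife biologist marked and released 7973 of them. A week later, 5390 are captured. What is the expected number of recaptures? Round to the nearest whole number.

expected recaptures ≈ 1634

Expected recaptures E[R] = M·C / N.
E[R] = 7973 × 5390 / 26294 = 42974470 / 26294 ≈ 1634.4 → 1634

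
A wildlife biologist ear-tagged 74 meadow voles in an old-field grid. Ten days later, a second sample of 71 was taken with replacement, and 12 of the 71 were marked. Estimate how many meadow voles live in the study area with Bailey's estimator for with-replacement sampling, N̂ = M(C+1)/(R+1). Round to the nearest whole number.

N̂ = 74·(71+1)/(12+1) = 74·72/13 = 5328/13 ≈ 409.8 → 410

N ≈ 410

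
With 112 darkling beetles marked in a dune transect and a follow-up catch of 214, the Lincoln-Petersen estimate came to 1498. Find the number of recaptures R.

R = 16

From N = M·C/R: R = M·C / N = 112·214 / 1498 = 23968 / 1498 = 16.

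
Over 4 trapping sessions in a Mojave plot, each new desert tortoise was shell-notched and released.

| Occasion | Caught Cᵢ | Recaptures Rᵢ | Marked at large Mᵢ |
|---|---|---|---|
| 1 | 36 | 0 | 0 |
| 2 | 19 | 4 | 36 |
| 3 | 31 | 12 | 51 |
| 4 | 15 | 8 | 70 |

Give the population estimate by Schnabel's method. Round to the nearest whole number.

N ≈ 138

Σ MᵢCᵢ = 0·36 + 36·19 + 51·31 + 70·15 = 0 + 684 + 1581 + 1050 = 3315
Σ Rᵢ = 0 + 4 + 12 + 8 = 24
N̂ = 3315 / 24 ≈ 138.1 → 138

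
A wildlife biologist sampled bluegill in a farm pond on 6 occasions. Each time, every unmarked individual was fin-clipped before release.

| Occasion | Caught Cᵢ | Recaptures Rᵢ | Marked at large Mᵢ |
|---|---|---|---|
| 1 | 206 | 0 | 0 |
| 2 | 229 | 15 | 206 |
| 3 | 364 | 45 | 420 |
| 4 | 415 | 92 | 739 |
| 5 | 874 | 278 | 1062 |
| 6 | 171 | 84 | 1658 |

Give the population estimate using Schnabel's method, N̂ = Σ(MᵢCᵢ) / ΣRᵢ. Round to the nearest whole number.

N ≈ 3343

Σ MᵢCᵢ = 0·206 + 206·229 + 420·364 + 739·415 + 1062·874 + 1658·171 = 0 + 47174 + 152880 + 306685 + 928188 + 283518 = 1718445
Σ Rᵢ = 0 + 15 + 45 + 92 + 278 + 84 = 514
N̂ = 1718445 / 514 ≈ 3343.3 → 3343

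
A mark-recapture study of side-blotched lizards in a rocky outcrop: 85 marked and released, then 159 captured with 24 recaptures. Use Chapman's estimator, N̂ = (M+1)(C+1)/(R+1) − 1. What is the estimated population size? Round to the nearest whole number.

N ≈ 549

N̂ = (85+1)(159+1)/(24+1) − 1 = 86·160/25 − 1
= 13760/25 − 1 ≈ 550.4 − 1 ≈ 549.4 → 549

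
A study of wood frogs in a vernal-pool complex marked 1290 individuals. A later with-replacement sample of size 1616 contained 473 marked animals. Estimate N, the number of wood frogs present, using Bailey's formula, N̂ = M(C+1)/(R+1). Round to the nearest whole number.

N ≈ 4401

N̂ = 1290·(1616+1)/(473+1) = 1290·1617/474 = 2085930/474 ≈ 4400.7 → 4401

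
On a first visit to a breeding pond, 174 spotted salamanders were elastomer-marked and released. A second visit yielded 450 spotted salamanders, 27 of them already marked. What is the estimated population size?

N = 2900

Lincoln-Petersen assumes M/N = R/C, so N = M·C / R.
N = (174 × 450) / 27 = 78300 / 27 = 2900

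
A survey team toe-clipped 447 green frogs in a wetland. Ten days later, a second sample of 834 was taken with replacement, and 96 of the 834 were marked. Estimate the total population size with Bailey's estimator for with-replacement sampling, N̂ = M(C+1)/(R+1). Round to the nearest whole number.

N̂ = 447·(834+1)/(96+1) = 447·835/97 = 373245/97 ≈ 3847.9 → 3848

N ≈ 3848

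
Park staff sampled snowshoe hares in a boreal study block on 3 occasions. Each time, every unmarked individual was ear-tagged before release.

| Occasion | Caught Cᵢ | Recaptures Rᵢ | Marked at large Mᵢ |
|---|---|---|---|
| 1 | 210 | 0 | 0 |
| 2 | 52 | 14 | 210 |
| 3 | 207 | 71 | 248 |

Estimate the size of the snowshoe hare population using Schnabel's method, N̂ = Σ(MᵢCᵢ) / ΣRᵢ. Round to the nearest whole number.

N ≈ 732

Σ MᵢCᵢ = 0·210 + 210·52 + 248·207 = 0 + 10920 + 51336 = 62256
Σ Rᵢ = 0 + 14 + 71 = 85
N̂ = 62256 / 85 ≈ 732.4 → 732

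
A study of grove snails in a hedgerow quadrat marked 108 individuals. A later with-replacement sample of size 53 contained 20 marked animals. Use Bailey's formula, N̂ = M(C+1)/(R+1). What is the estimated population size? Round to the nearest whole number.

N̂ = 108·(53+1)/(20+1) = 108·54/21 = 5832/21 ≈ 277.7 → 278

N ≈ 278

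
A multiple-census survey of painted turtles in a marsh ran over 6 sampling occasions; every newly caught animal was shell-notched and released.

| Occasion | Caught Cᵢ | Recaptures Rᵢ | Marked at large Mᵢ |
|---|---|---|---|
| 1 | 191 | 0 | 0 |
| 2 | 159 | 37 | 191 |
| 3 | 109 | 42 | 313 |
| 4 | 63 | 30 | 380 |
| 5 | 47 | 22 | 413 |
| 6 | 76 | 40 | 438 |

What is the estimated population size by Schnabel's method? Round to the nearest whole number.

N ≈ 825

Σ MᵢCᵢ = 0·191 + 191·159 + 313·109 + 380·63 + 413·47 + 438·76 = 0 + 30369 + 34117 + 23940 + 19411 + 33288 = 141125
Σ Rᵢ = 0 + 37 + 42 + 30 + 22 + 40 = 171
N̂ = 141125 / 171 ≈ 825.3 → 825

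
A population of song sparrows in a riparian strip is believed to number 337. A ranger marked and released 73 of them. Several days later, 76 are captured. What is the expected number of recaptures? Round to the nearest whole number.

expected recaptures ≈ 16

Expected recaptures E[R] = M·C / N.
E[R] = 73 × 76 / 337 = 5548 / 337 ≈ 16.46 → 16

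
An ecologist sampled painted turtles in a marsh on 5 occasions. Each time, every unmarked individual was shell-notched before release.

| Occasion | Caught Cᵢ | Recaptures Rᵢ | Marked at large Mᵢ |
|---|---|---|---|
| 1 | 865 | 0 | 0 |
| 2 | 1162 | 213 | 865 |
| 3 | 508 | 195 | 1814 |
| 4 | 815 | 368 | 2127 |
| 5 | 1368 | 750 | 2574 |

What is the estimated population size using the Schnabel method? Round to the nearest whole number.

N ≈ 4706

Σ MᵢCᵢ = 0·865 + 865·1162 + 1814·508 + 2127·815 + 2574·1368 = 0 + 1005130 + 921512 + 1733505 + 3521232 = 7181379
Σ Rᵢ = 0 + 213 + 195 + 368 + 750 = 1526
N̂ = 7181379 / 1526 ≈ 4706.0 → 4706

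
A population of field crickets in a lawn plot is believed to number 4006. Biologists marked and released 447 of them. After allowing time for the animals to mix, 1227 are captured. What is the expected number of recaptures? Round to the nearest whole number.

Expected recaptures E[R] = M·C / N.
E[R] = 447 × 1227 / 4006 = 548469 / 4006 ≈ 136.9 → 137

expected recaptures ≈ 137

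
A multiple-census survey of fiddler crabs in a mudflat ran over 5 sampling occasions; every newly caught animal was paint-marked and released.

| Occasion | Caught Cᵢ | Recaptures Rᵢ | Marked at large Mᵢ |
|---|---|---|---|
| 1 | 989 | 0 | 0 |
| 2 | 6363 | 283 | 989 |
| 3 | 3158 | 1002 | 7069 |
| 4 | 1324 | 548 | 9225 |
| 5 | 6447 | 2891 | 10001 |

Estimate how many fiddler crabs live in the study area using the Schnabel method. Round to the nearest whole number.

N ≈ 22,292

Σ MᵢCᵢ = 0·989 + 989·6363 + 7069·3158 + 9225·1324 + 10001·6447 = 0 + 6293007 + 22323902 + 12213900 + 64476447 = 105307256
Σ Rᵢ = 0 + 283 + 1002 + 548 + 2891 = 4724
N̂ = 105307256 / 4724 ≈ 22292.0 → 22292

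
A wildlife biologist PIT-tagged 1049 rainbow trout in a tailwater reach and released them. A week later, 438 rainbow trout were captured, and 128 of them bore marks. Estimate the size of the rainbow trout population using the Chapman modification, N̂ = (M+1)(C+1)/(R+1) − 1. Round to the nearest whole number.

N̂ = (1049+1)(438+1)/(128+1) − 1 = 1050·439/129 − 1
= 460950/129 − 1 ≈ 3573.3 − 1 ≈ 3572.3 → 3572

N ≈ 3572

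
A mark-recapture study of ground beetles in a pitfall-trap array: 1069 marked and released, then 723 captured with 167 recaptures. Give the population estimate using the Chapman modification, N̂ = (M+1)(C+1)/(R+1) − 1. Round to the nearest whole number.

N ≈ 4610

N̂ = (1069+1)(723+1)/(167+1) − 1 = 1070·724/168 − 1
= 774680/168 − 1 ≈ 4611.2 − 1 ≈ 4610.2 → 4610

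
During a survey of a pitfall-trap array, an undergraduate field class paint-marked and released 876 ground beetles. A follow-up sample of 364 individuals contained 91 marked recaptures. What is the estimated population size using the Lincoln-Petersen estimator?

N = (876 × 364) / 91 = 318864 / 91 = 3504

N = 3504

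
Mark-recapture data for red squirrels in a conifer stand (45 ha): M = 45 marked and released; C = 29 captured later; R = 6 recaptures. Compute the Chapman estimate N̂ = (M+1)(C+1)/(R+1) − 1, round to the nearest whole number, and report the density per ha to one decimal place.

density ≈ 4.4 red squirrels per ha

N̂ = 46·30/7 − 1 = 1380/7 − 1 ≈ 196.1 → 196
Density = N̂ / area = 196 / 45 ≈ 4.36 → 4.4 per ha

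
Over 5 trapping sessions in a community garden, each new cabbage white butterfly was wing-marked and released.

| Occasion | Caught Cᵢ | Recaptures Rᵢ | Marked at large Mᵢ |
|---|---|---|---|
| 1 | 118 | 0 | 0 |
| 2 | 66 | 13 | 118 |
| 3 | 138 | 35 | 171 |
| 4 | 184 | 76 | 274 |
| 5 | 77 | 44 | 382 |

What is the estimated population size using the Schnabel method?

Σ MᵢCᵢ = 0·118 + 118·66 + 171·138 + 274·184 + 382·77 = 0 + 7788 + 23598 + 50416 + 29414 = 111216
Σ Rᵢ = 0 + 13 + 35 + 76 + 44 = 168
N̂ = 111216 / 168 = 662

N = 662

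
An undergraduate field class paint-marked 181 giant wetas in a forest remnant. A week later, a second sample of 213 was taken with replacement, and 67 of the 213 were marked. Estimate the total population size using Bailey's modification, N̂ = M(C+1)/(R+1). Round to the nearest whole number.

N ≈ 570

N̂ = 181·(213+1)/(67+1) = 181·214/68 = 38734/68 ≈ 569.6 → 570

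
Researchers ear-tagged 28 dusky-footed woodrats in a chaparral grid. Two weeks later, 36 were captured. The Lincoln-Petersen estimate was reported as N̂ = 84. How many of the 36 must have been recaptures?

R = 12

From N = M·C/R: R = M·C / N = 28·36 / 84 = 1008 / 84 = 12.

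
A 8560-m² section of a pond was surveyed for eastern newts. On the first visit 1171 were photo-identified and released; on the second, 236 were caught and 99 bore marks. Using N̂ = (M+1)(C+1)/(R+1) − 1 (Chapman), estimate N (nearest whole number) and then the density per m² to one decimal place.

density ≈ 0.3 eastern newts per m²

N̂ = 1172·237/100 − 1 = 277764/100 − 1 ≈ 2776.6 → 2777
Density = N̂ / area = 2777 / 8560 ≈ 0.32 → 0.3 per m²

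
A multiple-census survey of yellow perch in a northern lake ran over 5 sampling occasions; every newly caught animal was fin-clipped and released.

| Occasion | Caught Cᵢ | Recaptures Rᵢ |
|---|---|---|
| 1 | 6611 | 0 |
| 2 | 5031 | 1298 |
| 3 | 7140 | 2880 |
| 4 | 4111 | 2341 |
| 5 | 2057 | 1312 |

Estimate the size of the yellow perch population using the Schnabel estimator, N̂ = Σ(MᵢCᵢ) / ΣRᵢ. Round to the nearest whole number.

Marked at large before each occasion: Mᵢ = Σⱼ<ᵢ (Cⱼ − Rⱼ) → M1=0, M2=6611, M3=10344, M4=14604, M5=16374
Σ MᵢCᵢ = 0·6611 + 6611·5031 + 10344·7140 + 14604·4111 + 16374·2057 = 0 + 33259941 + 73856160 + 60037044 + 33681318 = 200834463
Σ Rᵢ = 0 + 1298 + 2880 + 2341 + 1312 = 7831
N̂ = 200834463 / 7831 ≈ 25646.1 → 25646

N ≈ 25,646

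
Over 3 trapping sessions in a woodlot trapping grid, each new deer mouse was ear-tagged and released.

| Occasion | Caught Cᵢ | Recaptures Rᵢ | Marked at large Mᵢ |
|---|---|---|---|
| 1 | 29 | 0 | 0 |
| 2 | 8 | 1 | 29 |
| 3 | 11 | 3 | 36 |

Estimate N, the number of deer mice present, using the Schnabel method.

Σ MᵢCᵢ = 0·29 + 29·8 + 36·11 = 0 + 232 + 396 = 628
Σ Rᵢ = 0 + 1 + 3 = 4
N̂ = 628 / 4 = 157

N = 157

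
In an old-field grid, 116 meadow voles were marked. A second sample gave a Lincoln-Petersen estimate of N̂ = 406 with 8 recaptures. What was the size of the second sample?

C = 28

From N = M·C/R: C = N·R / M = 406·8 / 116 = 3248 / 116 = 28.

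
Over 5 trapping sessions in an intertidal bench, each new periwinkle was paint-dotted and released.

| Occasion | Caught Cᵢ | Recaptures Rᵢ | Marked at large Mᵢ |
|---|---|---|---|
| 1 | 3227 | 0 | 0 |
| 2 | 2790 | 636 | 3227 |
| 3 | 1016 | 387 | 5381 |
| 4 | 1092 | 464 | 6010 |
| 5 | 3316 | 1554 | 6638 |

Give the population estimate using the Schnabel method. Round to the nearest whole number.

Σ MᵢCᵢ = 0·3227 + 3227·2790 + 5381·1016 + 6010·1092 + 6638·3316 = 0 + 9003330 + 5467096 + 6562920 + 22011608 = 43044954
Σ Rᵢ = 0 + 636 + 387 + 464 + 1554 = 3041
N̂ = 43044954 / 3041 ≈ 14154.9 → 14155

N ≈ 14,155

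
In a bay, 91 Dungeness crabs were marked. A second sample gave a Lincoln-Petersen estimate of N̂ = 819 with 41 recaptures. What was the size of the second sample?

From N = M·C/R: C = N·R / M = 819·41 / 91 = 33579 / 91 = 369.

C = 369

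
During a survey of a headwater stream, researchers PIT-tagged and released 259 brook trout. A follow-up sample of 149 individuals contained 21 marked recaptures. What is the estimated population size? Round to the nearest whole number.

N ≈ 1838

N = (259 × 149) / 21 = 38591 / 21 ≈ 1837.7 → 1838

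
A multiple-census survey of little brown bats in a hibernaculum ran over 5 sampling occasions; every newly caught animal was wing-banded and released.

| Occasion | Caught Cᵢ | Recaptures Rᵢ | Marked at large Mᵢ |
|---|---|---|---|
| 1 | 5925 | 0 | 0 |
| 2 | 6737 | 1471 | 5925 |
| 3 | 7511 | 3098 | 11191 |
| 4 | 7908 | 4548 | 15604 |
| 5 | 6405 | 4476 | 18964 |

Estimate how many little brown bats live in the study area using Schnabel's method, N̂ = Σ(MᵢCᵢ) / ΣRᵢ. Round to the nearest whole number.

Σ MᵢCᵢ = 0·5925 + 5925·6737 + 11191·7511 + 15604·7908 + 18964·6405 = 0 + 39916725 + 84055601 + 123396432 + 121464420 = 368833178
Σ Rᵢ = 0 + 1471 + 3098 + 4548 + 4476 = 13593
N̂ = 368833178 / 13593 ≈ 27134.1 → 27134

N ≈ 27,134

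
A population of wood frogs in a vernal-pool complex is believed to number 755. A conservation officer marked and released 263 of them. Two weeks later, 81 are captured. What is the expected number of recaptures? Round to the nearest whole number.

Expected recaptures E[R] = M·C / N.
E[R] = 263 × 81 / 755 = 21303 / 755 ≈ 28.2 → 28

expected recaptures ≈ 28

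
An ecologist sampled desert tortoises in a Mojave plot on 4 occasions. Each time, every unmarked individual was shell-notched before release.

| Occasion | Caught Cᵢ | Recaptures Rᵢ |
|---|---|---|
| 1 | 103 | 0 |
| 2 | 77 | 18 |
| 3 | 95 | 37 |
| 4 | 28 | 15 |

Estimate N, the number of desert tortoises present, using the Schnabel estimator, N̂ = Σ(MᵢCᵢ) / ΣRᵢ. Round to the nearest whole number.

Marked at large before each occasion: Mᵢ = Σⱼ<ᵢ (Cⱼ − Rⱼ) → M1=0, M2=103, M3=162, M4=220
Σ MᵢCᵢ = 0·103 + 103·77 + 162·95 + 220·28 = 0 + 7931 + 15390 + 6160 = 29481
Σ Rᵢ = 0 + 18 + 37 + 15 = 70
N̂ = 29481 / 70 ≈ 421.2 → 421

N ≈ 421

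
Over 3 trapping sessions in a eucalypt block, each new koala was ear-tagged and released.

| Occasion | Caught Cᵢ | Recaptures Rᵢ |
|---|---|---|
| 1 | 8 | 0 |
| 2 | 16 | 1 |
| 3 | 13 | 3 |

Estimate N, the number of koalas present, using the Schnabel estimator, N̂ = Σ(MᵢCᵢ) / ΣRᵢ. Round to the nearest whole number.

Marked at large before each occasion: Mᵢ = Σⱼ<ᵢ (Cⱼ − Rⱼ) → M1=0, M2=8, M3=23
Σ MᵢCᵢ = 0·8 + 8·16 + 23·13 = 0 + 128 + 299 = 427
Σ Rᵢ = 0 + 1 + 3 = 4
N̂ = 427 / 4 ≈ 106.8 → 107

N ≈ 107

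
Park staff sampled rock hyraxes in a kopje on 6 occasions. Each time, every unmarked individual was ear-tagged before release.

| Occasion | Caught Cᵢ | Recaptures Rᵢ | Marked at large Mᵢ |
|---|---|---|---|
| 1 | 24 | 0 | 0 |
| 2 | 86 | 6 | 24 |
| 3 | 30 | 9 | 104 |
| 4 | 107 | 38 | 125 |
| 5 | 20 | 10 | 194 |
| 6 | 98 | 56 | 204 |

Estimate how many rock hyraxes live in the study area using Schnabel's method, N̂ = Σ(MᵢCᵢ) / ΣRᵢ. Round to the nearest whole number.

Σ MᵢCᵢ = 0·24 + 24·86 + 104·30 + 125·107 + 194·20 + 204·98 = 0 + 2064 + 3120 + 13375 + 3880 + 19992 = 42431
Σ Rᵢ = 0 + 6 + 9 + 38 + 10 + 56 = 119
N̂ = 42431 / 119 ≈ 356.6 → 357

N ≈ 357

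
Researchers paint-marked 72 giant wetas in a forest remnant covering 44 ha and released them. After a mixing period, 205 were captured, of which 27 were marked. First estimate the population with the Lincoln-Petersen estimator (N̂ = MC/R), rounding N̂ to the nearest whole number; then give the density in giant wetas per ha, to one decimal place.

density ≈ 12.4 giant wetas per ha

N̂ = 72·205/27 = 14760/27 ≈ 546.7 → 547
Density = N̂ / area = 547 / 44 ≈ 12.43 → 12.4 per ha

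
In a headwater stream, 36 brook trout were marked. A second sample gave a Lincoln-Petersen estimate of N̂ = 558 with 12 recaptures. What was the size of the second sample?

C = 186

From N = M·C/R: C = N·R / M = 558·12 / 36 = 6696 / 36 = 186.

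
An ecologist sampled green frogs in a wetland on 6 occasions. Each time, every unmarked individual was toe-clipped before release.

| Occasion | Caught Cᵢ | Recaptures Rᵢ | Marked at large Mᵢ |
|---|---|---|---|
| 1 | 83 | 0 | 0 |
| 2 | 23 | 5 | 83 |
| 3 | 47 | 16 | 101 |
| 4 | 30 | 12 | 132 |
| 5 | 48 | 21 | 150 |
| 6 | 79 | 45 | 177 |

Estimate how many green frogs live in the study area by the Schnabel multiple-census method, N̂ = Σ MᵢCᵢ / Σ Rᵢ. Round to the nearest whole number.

Σ MᵢCᵢ = 0·83 + 83·23 + 101·47 + 132·30 + 150·48 + 177·79 = 0 + 1909 + 4747 + 3960 + 7200 + 13983 = 31799
Σ Rᵢ = 0 + 5 + 16 + 12 + 21 + 45 = 99
N̂ = 31799 / 99 ≈ 321.2 → 321

N ≈ 321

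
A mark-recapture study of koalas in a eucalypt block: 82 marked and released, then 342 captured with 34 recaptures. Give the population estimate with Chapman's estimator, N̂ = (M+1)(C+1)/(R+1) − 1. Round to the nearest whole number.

N ≈ 812

N̂ = (82+1)(342+1)/(34+1) − 1 = 83·343/35 − 1
= 28469/35 − 1 ≈ 813.4 − 1 ≈ 812.4 → 812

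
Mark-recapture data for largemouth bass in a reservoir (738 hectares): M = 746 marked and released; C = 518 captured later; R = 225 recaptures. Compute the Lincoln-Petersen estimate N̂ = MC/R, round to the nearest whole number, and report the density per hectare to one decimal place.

density ≈ 2.3 largemouth bass per hectare

N̂ = 746·518/225 = 386428/225 ≈ 1717.46 → 1717
Density = N̂ / area = 1717 / 738 ≈ 2.33 → 2.3 per hectare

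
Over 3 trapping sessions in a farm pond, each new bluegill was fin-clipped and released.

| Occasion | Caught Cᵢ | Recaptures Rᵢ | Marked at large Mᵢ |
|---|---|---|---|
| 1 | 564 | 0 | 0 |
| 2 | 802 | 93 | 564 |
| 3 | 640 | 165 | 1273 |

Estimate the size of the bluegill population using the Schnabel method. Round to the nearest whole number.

N ≈ 4911

Σ MᵢCᵢ = 0·564 + 564·802 + 1273·640 = 0 + 452328 + 814720 = 1267048
Σ Rᵢ = 0 + 93 + 165 = 258
N̂ = 1267048 / 258 ≈ 4911.0 → 4911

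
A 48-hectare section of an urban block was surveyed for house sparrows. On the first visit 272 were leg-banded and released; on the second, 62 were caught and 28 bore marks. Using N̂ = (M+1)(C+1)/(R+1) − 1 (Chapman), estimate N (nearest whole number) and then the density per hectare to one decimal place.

density ≈ 12.3 house sparrows per hectare

N̂ = 273·63/29 − 1 = 17199/29 − 1 ≈ 592.1 → 592
Density = N̂ / area = 592 / 48 ≈ 12.33 → 12.3 per hectare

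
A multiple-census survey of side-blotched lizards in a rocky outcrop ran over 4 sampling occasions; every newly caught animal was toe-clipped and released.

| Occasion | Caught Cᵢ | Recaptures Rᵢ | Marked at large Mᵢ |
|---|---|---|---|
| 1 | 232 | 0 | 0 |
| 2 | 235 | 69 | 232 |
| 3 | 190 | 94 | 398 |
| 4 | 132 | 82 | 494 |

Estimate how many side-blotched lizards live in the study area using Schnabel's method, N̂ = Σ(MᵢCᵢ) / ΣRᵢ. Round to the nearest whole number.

N ≈ 797

Σ MᵢCᵢ = 0·232 + 232·235 + 398·190 + 494·132 = 0 + 54520 + 75620 + 65208 = 195348
Σ Rᵢ = 0 + 69 + 94 + 82 = 245
N̂ = 195348 / 245 ≈ 797.3 → 797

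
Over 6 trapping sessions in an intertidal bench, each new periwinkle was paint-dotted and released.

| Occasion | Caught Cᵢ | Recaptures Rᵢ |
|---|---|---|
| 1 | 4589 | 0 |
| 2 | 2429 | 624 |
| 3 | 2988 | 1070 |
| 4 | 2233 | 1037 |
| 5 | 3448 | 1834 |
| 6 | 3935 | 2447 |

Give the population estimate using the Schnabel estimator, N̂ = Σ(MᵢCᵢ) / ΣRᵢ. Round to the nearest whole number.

N ≈ 17,878

Marked at large before each occasion: Mᵢ = Σⱼ<ᵢ (Cⱼ − Rⱼ) → M1=0, M2=4589, M3=6394, M4=8312, M5=9508, M6=11122
Σ MᵢCᵢ = 0·4589 + 4589·2429 + 6394·2988 + 8312·2233 + 9508·3448 + 11122·3935 = 0 + 11146681 + 19105272 + 18560696 + 32783584 + 43765070 = 125361303
Σ Rᵢ = 0 + 624 + 1070 + 1037 + 1834 + 2447 = 7012
N̂ = 125361303 / 7012 ≈ 17878.1 → 17878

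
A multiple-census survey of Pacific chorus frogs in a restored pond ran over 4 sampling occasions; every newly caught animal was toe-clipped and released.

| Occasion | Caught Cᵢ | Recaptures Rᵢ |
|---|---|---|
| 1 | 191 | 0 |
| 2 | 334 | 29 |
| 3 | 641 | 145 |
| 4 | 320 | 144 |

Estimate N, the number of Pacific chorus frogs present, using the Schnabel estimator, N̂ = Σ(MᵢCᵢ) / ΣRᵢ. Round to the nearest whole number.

N ≈ 2199

Marked at large before each occasion: Mᵢ = Σⱼ<ᵢ (Cⱼ − Rⱼ) → M1=0, M2=191, M3=496, M4=992
Σ MᵢCᵢ = 0·191 + 191·334 + 496·641 + 992·320 = 0 + 63794 + 317936 + 317440 = 699170
Σ Rᵢ = 0 + 29 + 145 + 144 = 318
N̂ = 699170 / 318 ≈ 2198.6 → 2199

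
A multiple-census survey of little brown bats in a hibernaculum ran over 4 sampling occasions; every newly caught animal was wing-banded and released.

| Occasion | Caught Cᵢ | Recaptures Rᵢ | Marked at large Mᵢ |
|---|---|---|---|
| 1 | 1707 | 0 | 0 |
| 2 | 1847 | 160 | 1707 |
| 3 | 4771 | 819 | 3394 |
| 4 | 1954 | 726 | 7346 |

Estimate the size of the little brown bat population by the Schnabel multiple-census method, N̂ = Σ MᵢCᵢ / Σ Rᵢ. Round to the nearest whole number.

N ≈ 19,765

Σ MᵢCᵢ = 0·1707 + 1707·1847 + 3394·4771 + 7346·1954 = 0 + 3152829 + 16192774 + 14354084 = 33699687
Σ Rᵢ = 0 + 160 + 819 + 726 = 1705
N̂ = 33699687 / 1705 ≈ 19765.2 → 19765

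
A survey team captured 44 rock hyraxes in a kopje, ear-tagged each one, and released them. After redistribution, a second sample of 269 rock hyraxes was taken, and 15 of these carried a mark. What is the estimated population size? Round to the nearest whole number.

N = (44 × 269) / 15 = 11836 / 15 ≈ 789.1 → 789

N ≈ 789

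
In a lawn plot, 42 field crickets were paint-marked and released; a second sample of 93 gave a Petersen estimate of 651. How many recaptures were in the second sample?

R = 6

From N = M·C/R: R = M·C / N = 42·93 / 651 = 3906 / 651 = 6.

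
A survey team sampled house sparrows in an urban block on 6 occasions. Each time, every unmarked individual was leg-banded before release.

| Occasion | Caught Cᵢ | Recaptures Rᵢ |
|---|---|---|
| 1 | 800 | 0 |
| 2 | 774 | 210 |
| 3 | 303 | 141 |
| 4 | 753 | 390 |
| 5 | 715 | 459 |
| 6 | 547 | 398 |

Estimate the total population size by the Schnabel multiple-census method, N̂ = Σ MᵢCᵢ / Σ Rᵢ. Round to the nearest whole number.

N ≈ 2945

Marked at large before each occasion: Mᵢ = Σⱼ<ᵢ (Cⱼ − Rⱼ) → M1=0, M2=800, M3=1364, M4=1526, M5=1889, M6=2145
Σ MᵢCᵢ = 0·800 + 800·774 + 1364·303 + 1526·753 + 1889·715 + 2145·547 = 0 + 619200 + 413292 + 1149078 + 1350635 + 1173315 = 4705520
Σ Rᵢ = 0 + 210 + 141 + 390 + 459 + 398 = 1598
N̂ = 4705520 / 1598 ≈ 2944.6 → 2945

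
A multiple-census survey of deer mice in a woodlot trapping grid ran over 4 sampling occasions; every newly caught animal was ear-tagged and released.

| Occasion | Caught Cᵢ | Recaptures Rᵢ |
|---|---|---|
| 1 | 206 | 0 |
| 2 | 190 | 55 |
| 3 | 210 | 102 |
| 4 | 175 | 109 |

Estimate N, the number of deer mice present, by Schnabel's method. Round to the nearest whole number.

N ≈ 712

Marked at large before each occasion: Mᵢ = Σⱼ<ᵢ (Cⱼ − Rⱼ) → M1=0, M2=206, M3=341, M4=449
Σ MᵢCᵢ = 0·206 + 206·190 + 341·210 + 449·175 = 0 + 39140 + 71610 + 78575 = 189325
Σ Rᵢ = 0 + 55 + 102 + 109 = 266
N̂ = 189325 / 266 ≈ 711.7 → 712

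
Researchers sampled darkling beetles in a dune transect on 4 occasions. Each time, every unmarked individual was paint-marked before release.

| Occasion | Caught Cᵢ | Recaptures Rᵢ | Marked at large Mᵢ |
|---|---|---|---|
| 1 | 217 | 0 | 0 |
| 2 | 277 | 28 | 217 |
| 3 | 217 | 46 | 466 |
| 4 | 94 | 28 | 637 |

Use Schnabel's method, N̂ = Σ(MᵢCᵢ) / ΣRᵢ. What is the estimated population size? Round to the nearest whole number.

Σ MᵢCᵢ = 0·217 + 217·277 + 466·217 + 637·94 = 0 + 60109 + 101122 + 59878 = 221109
Σ Rᵢ = 0 + 28 + 46 + 28 = 102
N̂ = 221109 / 102 ≈ 2167.7 → 2168

N ≈ 2168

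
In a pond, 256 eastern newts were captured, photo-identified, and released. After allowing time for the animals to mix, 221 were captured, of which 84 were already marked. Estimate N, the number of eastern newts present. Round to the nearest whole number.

Lincoln-Petersen assumes M/N = R/C, so N = M·C / R.
N = (256 × 221) / 84 = 56576 / 84 ≈ 673.5 → 674

N ≈ 674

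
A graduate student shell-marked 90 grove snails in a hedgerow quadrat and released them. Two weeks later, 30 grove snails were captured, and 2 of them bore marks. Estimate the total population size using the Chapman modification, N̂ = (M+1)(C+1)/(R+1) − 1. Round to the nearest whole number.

N̂ = (90+1)(30+1)/(2+1) − 1 = 91·31/3 − 1
= 2821/3 − 1 ≈ 940.3 − 1 ≈ 939.3 → 939

N ≈ 939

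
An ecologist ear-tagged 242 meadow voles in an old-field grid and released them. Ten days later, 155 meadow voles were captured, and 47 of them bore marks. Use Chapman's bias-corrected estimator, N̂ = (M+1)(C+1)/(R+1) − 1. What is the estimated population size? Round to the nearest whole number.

N̂ = (242+1)(155+1)/(47+1) − 1 = 243·156/48 − 1
= 37908/48 − 1 ≈ 789.8 − 1 ≈ 788.8 → 789

N ≈ 789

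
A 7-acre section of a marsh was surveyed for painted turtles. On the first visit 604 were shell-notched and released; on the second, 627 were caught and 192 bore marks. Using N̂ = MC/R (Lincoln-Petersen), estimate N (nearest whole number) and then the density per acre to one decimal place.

N̂ = 604·627/192 = 378708/192 ≈ 1972.4 → 1972
Density = N̂ / area = 1972 / 7 ≈ 281.71 → 281.7 per acre

density ≈ 281.7 painted turtles per acre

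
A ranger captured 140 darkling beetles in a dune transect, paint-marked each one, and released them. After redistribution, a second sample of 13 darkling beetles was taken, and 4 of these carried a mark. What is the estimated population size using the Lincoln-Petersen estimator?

N = (140 × 13) / 4 = 1820 / 4 = 455

N = 455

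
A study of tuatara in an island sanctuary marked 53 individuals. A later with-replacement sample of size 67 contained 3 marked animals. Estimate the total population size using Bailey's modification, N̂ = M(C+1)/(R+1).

N = 901

N̂ = 53·(67+1)/(3+1) = 53·68/4 = 3604/4 = 901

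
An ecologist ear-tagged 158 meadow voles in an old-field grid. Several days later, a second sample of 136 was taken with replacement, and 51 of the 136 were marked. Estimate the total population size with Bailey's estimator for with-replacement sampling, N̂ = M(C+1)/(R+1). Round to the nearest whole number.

N ≈ 416

N̂ = 158·(136+1)/(51+1) = 158·137/52 = 21646/52 ≈ 416.3 → 416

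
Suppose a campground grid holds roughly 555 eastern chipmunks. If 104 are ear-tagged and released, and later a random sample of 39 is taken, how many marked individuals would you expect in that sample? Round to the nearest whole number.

Expected recaptures E[R] = M·C / N.
E[R] = 104 × 39 / 555 = 4056 / 555 ≈ 7.3 → 7

expected recaptures ≈ 7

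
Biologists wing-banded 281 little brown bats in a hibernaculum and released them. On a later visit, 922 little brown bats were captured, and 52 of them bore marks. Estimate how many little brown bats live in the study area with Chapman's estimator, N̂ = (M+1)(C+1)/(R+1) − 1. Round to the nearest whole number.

N̂ = (281+1)(922+1)/(52+1) − 1 = 282·923/53 − 1
= 260286/53 − 1 ≈ 4911.1 − 1 ≈ 4910.1 → 4910

N ≈ 4910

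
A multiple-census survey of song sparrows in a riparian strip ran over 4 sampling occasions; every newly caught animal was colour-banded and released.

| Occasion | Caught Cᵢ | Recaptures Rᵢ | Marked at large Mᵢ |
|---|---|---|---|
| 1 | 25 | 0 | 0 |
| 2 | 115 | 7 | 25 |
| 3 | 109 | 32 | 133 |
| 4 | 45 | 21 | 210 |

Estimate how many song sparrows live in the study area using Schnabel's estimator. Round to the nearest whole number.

N ≈ 447

Σ MᵢCᵢ = 0·25 + 25·115 + 133·109 + 210·45 = 0 + 2875 + 14497 + 9450 = 26822
Σ Rᵢ = 0 + 7 + 32 + 21 = 60
N̂ = 26822 / 60 ≈ 447.0 → 447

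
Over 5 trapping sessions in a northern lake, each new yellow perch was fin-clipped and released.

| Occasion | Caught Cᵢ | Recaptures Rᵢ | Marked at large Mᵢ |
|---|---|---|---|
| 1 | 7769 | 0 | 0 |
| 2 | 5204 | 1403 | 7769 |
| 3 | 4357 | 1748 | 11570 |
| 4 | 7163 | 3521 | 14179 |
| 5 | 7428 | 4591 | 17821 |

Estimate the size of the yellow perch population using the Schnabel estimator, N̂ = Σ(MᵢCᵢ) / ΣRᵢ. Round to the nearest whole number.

Σ MᵢCᵢ = 0·7769 + 7769·5204 + 11570·4357 + 14179·7163 + 17821·7428 = 0 + 40429876 + 50410490 + 101564177 + 132374388 = 324778931
Σ Rᵢ = 0 + 1403 + 1748 + 3521 + 4591 = 11263
N̂ = 324778931 / 11263 ≈ 28835.9 → 28836

N ≈ 28,836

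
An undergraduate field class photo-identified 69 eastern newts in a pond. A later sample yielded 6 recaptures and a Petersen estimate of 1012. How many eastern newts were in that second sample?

From N = M·C/R: C = N·R / M = 1012·6 / 69 = 6072 / 69 = 88.

C = 88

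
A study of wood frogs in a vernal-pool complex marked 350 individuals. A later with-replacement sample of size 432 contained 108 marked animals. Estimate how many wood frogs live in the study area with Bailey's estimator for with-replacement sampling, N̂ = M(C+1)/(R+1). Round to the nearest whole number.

N ≈ 1390

N̂ = 350·(432+1)/(108+1) = 350·433/109 = 151550/109 ≈ 1390.4 → 1390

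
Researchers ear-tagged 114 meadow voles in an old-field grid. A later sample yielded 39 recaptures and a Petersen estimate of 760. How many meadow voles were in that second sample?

From N = M·C/R: C = N·R / M = 760·39 / 114 = 29640 / 114 = 260.

C = 260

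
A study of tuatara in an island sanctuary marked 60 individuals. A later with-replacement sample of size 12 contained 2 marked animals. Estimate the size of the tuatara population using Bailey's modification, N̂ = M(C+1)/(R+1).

N̂ = 60·(12+1)/(2+1) = 60·13/3 = 780/3 = 260

N = 260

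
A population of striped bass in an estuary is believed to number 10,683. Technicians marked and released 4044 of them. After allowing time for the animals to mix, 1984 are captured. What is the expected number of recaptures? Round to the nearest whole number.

Expected recaptures E[R] = M·C / N.
E[R] = 4044 × 1984 / 10683 = 8023296 / 10683 ≈ 751.0 → 751

expected recaptures ≈ 751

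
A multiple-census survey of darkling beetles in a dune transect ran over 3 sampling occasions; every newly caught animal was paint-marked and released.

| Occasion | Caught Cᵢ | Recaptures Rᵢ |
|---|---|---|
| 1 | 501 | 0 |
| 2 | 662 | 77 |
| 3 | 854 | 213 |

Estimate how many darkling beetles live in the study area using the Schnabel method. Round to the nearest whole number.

Marked at large before each occasion: Mᵢ = Σⱼ<ᵢ (Cⱼ − Rⱼ) → M1=0, M2=501, M3=1086
Σ MᵢCᵢ = 0·501 + 501·662 + 1086·854 = 0 + 331662 + 927444 = 1259106
Σ Rᵢ = 0 + 77 + 213 = 290
N̂ = 1259106 / 290 ≈ 4341.7 → 4342

N ≈ 4342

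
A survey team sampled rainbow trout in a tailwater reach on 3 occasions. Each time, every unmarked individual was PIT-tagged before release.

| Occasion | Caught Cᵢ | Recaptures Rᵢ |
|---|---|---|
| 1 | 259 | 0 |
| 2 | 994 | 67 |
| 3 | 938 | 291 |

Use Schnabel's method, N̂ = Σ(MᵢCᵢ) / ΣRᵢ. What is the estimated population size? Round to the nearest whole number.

Marked at large before each occasion: Mᵢ = Σⱼ<ᵢ (Cⱼ − Rⱼ) → M1=0, M2=259, M3=1186
Σ MᵢCᵢ = 0·259 + 259·994 + 1186·938 = 0 + 257446 + 1112468 = 1369914
Σ Rᵢ = 0 + 67 + 291 = 358
N̂ = 1369914 / 358 ≈ 3826.6 → 3827

N ≈ 3827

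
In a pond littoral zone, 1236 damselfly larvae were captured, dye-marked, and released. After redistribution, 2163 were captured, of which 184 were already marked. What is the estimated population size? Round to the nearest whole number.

N ≈ 14,530

N = (1236 × 2163) / 184 = 2673468 / 184 ≈ 14529.7 → 14530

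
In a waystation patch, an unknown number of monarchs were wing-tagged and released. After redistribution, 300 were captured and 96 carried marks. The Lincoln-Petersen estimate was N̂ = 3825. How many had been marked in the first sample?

From N = M·C/R: M = N·R / C = 3825·96 / 300 = 367200 / 300 = 1224.

M = 1224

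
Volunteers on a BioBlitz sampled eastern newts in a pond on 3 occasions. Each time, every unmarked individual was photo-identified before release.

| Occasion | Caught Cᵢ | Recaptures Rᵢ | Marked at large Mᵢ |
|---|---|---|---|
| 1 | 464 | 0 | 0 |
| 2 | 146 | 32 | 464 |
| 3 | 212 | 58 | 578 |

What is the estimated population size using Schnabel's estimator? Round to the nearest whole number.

Σ MᵢCᵢ = 0·464 + 464·146 + 578·212 = 0 + 67744 + 122536 = 190280
Σ Rᵢ = 0 + 32 + 58 = 90
N̂ = 190280 / 90 ≈ 2114.2 → 2114

N ≈ 2114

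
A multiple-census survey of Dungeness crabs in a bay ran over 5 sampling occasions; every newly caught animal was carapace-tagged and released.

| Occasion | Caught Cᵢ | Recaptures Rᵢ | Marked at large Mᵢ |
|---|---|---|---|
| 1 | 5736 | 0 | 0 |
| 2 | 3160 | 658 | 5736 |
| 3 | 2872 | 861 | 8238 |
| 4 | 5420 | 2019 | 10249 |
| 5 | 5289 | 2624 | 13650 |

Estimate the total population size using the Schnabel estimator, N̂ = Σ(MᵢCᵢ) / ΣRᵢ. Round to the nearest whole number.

N ≈ 27,512

Σ MᵢCᵢ = 0·5736 + 5736·3160 + 8238·2872 + 10249·5420 + 13650·5289 = 0 + 18125760 + 23659536 + 55549580 + 72194850 = 169529726
Σ Rᵢ = 0 + 658 + 861 + 2019 + 2624 = 6162
N̂ = 169529726 / 6162 ≈ 27512.1 → 27512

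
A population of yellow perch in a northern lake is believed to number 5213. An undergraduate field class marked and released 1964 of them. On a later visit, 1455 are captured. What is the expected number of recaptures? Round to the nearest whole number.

expected recaptures ≈ 548

The marked fraction of the population is 1964/5213, so in a sample of 1455 expect C·(M/N) marked.
E[R] = 1964 × 1455 / 5213 = 2857620 / 5213 ≈ 548.2 → 548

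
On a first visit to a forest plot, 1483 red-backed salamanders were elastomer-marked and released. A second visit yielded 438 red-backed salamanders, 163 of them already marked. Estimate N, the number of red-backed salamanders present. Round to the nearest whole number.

N ≈ 3985

Lincoln-Petersen assumes M/N = R/C, so N = M·C / R.
N = (1483 × 438) / 163 = 649554 / 163 ≈ 3985.0 → 3985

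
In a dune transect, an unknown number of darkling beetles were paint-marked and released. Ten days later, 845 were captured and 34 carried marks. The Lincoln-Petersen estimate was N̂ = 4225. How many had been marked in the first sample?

From N = M·C/R: M = N·R / C = 4225·34 / 845 = 143650 / 845 = 170.

M = 170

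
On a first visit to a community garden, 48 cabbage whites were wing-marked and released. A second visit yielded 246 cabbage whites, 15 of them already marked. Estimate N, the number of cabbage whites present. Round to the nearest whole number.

N ≈ 787

If marked individuals mix randomly, R/C ≈ M/N, giving N ≈ M·C/R.
N = (48 × 246) / 15 = 11808 / 15 ≈ 787.2 → 787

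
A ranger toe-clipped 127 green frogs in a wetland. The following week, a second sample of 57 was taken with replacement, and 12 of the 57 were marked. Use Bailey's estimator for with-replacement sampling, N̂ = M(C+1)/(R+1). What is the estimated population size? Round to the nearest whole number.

N̂ = 127·(57+1)/(12+1) = 127·58/13 = 7366/13 ≈ 566.6 → 567

N ≈ 567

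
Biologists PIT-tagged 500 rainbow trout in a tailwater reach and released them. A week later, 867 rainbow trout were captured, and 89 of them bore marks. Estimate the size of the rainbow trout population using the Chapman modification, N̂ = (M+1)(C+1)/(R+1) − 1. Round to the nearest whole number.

N ≈ 4831

N̂ = (500+1)(867+1)/(89+1) − 1 = 501·868/90 − 1
= 434868/90 − 1 ≈ 4831.9 − 1 ≈ 4830.9 → 4831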